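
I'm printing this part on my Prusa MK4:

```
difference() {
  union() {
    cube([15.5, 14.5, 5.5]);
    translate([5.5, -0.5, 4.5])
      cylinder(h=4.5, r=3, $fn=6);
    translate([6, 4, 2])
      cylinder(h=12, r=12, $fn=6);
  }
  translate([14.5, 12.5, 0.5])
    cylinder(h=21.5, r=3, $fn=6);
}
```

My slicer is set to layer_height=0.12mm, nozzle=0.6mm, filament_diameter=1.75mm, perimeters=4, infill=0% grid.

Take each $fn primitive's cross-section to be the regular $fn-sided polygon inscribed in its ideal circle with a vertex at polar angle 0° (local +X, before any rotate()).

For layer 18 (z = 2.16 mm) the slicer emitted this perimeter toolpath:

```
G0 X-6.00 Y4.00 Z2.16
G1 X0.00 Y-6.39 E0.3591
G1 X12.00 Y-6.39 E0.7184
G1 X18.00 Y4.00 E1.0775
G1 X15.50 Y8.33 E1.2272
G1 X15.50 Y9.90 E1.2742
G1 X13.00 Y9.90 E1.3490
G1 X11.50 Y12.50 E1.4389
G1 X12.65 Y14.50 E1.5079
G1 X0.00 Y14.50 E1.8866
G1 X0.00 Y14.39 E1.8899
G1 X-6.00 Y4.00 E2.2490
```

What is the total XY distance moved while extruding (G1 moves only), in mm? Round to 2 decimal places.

75.13 mm

Sum the Euclidean lengths of each G1 segment: total = 75.13 mm.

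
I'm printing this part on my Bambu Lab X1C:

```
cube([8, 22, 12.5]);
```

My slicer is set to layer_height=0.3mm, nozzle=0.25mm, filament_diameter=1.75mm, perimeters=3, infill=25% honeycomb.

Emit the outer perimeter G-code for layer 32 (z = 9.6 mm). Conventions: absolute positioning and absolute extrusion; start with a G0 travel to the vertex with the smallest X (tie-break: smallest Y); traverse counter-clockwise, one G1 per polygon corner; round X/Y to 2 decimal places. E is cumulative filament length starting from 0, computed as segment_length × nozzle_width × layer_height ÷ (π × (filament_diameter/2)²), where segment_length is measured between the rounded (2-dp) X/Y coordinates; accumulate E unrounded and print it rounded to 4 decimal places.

At z = 9.6 mm: the cube (footprint 8×22) is included at this height. The outline is a single polygon with 4 vertices. Extrusion per mm of travel: 0.25 × 0.3 / (π × 0.875²) = 0.031181. Accumulating E over each segment gives final E = 1.8709.

G0 X0.00 Y0.00 Z9.60
G1 X8.00 Y0.00 E0.2495
G1 X8.00 Y22.00 E0.9354
G1 X0.00 Y22.00 E1.1849
G1 X0.00 Y0.00 E1.8709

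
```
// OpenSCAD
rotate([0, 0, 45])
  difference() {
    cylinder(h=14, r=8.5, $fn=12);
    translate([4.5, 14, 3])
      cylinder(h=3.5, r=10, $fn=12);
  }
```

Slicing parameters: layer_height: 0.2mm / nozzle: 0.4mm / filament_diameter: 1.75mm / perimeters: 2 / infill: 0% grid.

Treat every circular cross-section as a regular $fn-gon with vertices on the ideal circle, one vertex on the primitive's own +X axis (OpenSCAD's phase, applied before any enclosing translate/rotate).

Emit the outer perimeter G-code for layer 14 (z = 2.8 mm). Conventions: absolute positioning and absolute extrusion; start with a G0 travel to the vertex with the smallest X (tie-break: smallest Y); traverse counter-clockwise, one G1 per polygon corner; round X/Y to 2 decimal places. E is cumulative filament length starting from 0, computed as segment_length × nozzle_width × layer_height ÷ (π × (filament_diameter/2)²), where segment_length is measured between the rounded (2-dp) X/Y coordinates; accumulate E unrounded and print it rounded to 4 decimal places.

At z = 2.8 mm: the r=8.5 cylinder contributes a regular 12-gon of circumradius 8.5; the cylinder at (4.5, 14) is absent (z outside [3, 6.5]); After the difference (first − rest): none of the subtracted shapes is present at this height, so the r=8.5 cylinder is unchanged — 1 connected region; (whole slice rotated 45° about Z — lengths, areas and connectivity unchanged). The outline is a single polygon with 12 vertices. Extrusion per mm of travel: 0.4 × 0.2 / (π × 0.875²) = 0.033260. Accumulating E over each segment gives final E = 1.7560.

G0 X-8.21 Y-2.20 Z2.80
G1 X-6.01 Y-6.01 E0.1463
G1 X-2.20 Y-8.21 E0.2927
G1 X2.20 Y-8.21 E0.4390
G1 X6.01 Y-6.01 E0.5853
G1 X8.21 Y-2.20 E0.7317
G1 X8.21 Y2.20 E0.8780
G1 X6.01 Y6.01 E1.0243
G1 X2.20 Y8.21 E1.1707
G1 X-2.20 Y8.21 E1.3170
G1 X-6.01 Y6.01 E1.4633
G1 X-8.21 Y2.20 E1.6097
G1 X-8.21 Y-2.20 E1.7560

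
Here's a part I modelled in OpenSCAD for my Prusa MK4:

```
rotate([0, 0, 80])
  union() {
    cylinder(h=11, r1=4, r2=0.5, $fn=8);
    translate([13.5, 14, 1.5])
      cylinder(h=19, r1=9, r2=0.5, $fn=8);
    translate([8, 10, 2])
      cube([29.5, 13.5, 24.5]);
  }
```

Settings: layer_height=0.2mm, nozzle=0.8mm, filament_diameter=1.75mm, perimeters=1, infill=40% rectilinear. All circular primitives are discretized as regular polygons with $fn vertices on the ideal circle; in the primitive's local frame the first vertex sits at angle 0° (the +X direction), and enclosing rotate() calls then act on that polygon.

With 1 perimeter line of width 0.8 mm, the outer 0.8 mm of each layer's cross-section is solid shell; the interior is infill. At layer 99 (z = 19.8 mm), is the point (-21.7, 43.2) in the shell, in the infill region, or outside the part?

outside

At z = 19.8 mm: the cone is not intersected at this z (z outside [0, 11]); the cone at (13.5, 14) contributes a regular 8-gon of circumradius 0.813 (interpolated between r1=9 and r2=0.5 at t=0.963); the cube at (8, 10) is present — its section is the full 29.5×13.5 rectangle; Taking the union: the cone at (13.5, 14) lies entirely inside the 29.5×13.5 cube at (8, 10), so the union is just the 29.5×13.5 cube at (8, 10) — 1 connected region; (whole slice rotated 80° about Z — lengths, areas and connectivity unchanged). Overall, the cross-section is a single solid region. Undo the 80° rotation: the query point maps to (38.776, 28.872) in the un-rotated model frame. The nearest boundary edge runs (8.00, 23.50)→(37.50, 23.50); distance from the point to it = 5.52 mm. The point is not inside any of the regions above, so it lies outside the cross-section (5.52 mm from the nearest boundary).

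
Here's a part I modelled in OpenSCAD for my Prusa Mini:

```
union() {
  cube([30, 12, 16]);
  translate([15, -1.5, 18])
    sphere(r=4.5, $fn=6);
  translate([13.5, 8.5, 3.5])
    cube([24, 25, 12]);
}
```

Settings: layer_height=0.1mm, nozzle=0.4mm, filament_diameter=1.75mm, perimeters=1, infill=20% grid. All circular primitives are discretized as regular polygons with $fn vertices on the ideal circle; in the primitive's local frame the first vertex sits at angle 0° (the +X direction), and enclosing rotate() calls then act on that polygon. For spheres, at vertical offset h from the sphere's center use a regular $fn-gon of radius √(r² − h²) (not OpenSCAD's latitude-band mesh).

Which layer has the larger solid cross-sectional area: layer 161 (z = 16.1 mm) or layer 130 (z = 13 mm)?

Layer 161 (z = 16.1): the cube is absent (z outside [0, 16]); the sphere at (15, -1.5): section is a regular 6-gon, circumradius = √(r²−h²) = √(4.5²−1.9²) = 4.079 (area = (6/2)·4.079²·sin(360°/6) = 43.23 mm²); the cube at (13.5, 8.5) is absent (z outside [3.5, 15.5]); Merging all regions: only the r=4.5 sphere at (15, -1.5) is present, so the union is just that shape — area = 43.23 mm². So its area = 43.23 mm². Layer 130 (z = 13): the cube (footprint 30×12) is included at this height (area 360.00 mm²); the sphere at (15, -1.5) is not intersected at this z (|z−center|=5.000 > r=4.5); the cube at (13.5, 8.5) (footprint 24×25) is included at this height (area 600.00 mm²); Combining (union): the regions partially overlap — summed areas 960.00 mm² minus the doubly-counted overlap 57.75 mm² gives 902.25 mm² — area = 902.25 mm². So its area = 902.25 mm². Layer 130 is larger (902.25 vs 43.23 mm²).

layer 130 (z = 13 mm)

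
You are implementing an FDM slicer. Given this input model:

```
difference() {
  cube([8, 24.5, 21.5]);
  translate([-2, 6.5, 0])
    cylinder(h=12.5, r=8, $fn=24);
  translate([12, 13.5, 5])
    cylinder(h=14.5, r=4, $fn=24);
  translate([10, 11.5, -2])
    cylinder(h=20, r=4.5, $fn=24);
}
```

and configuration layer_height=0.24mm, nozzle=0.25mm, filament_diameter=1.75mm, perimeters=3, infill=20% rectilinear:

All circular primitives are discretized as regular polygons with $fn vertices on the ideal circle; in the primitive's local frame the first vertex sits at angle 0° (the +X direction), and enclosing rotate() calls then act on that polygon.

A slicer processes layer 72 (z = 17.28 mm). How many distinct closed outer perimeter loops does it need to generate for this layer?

At z = 17.28 mm: the cube is present — its section is the full 8×24.5 rectangle; the cylinder at (-2, 6.5) is not intersected at this z (z outside [0, 12.5]); the r=4 cylinder at (12, 13.5) gives a regular 24-gon of circumradius 4 (constant along its height); the r=4.5 cylinder at (10, 11.5) contributes a regular 24-gon of circumradius 4.5; After the difference (first − rest): starting from the 8×24.5 cube, the r=4 cylinder at (12, 13.5) misses the remaining region (no effect); the r=4.5 cylinder at (10, 11.5) partially overlaps it — only the 14.17 mm² overlap (of its 62.89 mm²) is removed, clipping the outline — 1 connected region. The result has 1 disconnected region.

1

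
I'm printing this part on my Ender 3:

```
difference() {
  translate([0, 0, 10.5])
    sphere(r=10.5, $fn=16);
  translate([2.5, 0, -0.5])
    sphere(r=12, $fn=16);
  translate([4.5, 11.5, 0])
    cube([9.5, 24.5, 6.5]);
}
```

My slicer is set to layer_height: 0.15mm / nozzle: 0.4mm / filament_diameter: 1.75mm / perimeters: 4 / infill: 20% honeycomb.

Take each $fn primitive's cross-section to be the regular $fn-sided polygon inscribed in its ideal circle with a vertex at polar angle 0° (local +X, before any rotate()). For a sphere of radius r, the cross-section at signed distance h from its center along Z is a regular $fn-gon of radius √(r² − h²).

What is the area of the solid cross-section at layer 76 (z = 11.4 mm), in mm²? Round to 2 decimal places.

At z = 11.4 mm: the r=10.5 sphere contributes a regular 16-gon of circumradius √(10.5²−0.9²) = 10.461 (area = (16/2)·10.461²·sin(360°/16) = 335.05 mm²); the r=12 sphere at (2.5, 0) contributes a regular 16-gon of circumradius √(12²−11.9²) = 1.546 (area = (16/2)·1.546²·sin(360°/16) = 7.32 mm²); the cube at (4.5, 11.5) is absent (z outside [0, 6.5]); Taking the first minus the rest: starting from the r=10.5 sphere (335.05 mm²), the r=12 sphere at (2.5, 0) lies wholly inside it (removes its full 7.32 mm² and its 9.65 mm outline becomes a hole wall) — area = 327.73 mm². Overall, the cross-section is one region with 1 hole. Net area = 327.73 mm².

327.73 mm²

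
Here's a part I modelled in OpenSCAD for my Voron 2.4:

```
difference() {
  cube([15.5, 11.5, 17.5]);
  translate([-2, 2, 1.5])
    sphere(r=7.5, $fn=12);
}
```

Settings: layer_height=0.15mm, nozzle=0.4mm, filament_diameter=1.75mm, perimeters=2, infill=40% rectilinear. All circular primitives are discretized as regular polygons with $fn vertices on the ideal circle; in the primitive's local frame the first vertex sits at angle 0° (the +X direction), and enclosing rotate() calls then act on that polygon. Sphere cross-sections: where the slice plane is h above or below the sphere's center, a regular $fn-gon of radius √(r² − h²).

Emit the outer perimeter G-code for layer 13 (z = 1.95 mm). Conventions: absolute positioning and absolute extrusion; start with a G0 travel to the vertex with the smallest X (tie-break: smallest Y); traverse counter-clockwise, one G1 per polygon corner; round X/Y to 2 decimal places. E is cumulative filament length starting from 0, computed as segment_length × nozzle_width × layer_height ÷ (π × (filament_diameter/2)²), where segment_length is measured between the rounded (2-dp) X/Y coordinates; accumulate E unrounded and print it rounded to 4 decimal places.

At z = 1.95 mm: the cube is present — its section is the full 15.5×11.5 rectangle; the r=7.5 sphere at (-2, 2) slices to a regular 12-gon of circumradius 7.486 (√(r²−h²) with h=0.45 from center); After the difference (first − rest): starting from the 15.5×11.5 cube, the r=7.5 sphere at (-2, 2) partially overlaps it — only the 38.04 mm² overlap (of its 168.14 mm²) is removed, clipping the outline — 1 connected region. The outline is a single polygon with 8 vertices. Extrusion per mm of travel: 0.4 × 0.15 / (π × 0.875²) = 0.024945. Accumulating E over each segment gives final E = 1.2902.

G0 X0.00 Y8.95 Z1.95
G1 X1.74 Y8.48 E0.0450
G1 X4.48 Y5.74 E0.1416
G1 X5.49 Y2.00 E0.2383
G1 X4.95 Y0.00 E0.2899
G1 X15.50 Y0.00 E0.5531
G1 X15.50 Y11.50 E0.8400
G1 X0.00 Y11.50 E1.2266
G1 X0.00 Y8.95 E1.2902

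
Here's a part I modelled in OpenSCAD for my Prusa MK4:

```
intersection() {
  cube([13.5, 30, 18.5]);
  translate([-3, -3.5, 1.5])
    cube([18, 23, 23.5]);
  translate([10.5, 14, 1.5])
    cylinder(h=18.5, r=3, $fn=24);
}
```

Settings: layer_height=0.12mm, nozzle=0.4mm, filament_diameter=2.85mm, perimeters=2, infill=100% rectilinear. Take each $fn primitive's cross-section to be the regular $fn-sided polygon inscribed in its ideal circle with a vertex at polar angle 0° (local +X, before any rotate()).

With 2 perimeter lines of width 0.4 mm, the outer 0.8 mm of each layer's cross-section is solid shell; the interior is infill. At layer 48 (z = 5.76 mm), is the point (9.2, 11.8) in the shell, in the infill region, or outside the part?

At z = 5.76 mm: the 13.5×30 cube contributes its full rectangle; the cube at (-3, -3.5) is present — its section is the full 18×23 rectangle; the r=3 cylinder at (10.5, 14) gives a regular 24-gon of circumradius 3 (constant along its height); Keeping only the common overlap: the 18×23 cube at (-3, -3.5) partially overlaps the 13.5×30 cube; clipping to the common part keeps 263.25 mm²; the r=3 cylinder at (10.5, 14) lies inside the running intersection, so the common part is the r=3 cylinder at (10.5, 14) itself — 1 connected region. Overall, the cross-section is a single solid region. The nearest boundary edge runs (9.00, 11.40)→(8.38, 11.88); distance from the point to it = 0.44 mm. The point is inside the cross-section, 0.44 mm from the nearest boundary — within the 0.8 mm shell band (2 × 0.4).

shell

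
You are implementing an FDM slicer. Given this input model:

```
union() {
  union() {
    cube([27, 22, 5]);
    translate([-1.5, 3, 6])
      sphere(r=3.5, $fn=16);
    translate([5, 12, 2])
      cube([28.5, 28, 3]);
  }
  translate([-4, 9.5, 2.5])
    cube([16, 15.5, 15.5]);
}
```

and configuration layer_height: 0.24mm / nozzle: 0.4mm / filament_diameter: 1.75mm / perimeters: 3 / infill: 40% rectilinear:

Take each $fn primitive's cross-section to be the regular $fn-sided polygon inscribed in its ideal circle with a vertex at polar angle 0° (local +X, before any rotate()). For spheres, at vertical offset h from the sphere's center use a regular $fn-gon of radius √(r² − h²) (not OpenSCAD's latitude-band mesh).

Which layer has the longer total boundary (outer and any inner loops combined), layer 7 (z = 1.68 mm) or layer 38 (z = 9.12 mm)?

Layer 7 (z = 1.68): the 27×22 cube contributes its full rectangle (perimeter 98.00 mm); the sphere at (-1.5, 3) is not intersected at this z (|z−center|=4.320 > r=3.5); the cube at (5, 12) is absent (z outside [2, 5]); Taking the union: only the 27×22 cube is present, so the union is just that shape — boundary = 98.00 mm; the cube at (-4, 9.5) is not intersected at this z (z outside [2.5, 18]); Merging all regions: only that combined region is present, so the union is just that shape — boundary = 98.00 mm. So its perimeter = 98.00 mm. Layer 38 (z = 9.12): the cube is not intersected at this z (z outside [0, 5]); the r=3.5 sphere at (-1.5, 3) contributes a regular 16-gon of circumradius √(3.5²−3.12²) = 1.586 (perimeter = 2·16·1.586·sin(180°/16) = 9.90 mm); the cube at (5, 12) does not reach this height (z outside [2, 5]); Combining (union): only the r=3.5 sphere at (-1.5, 3) is present, so the union is just that shape — boundary = 9.90 mm; the cube at (-4, 9.5) (footprint 16×15.5) is included at this height (perimeter 63.00 mm); Combining (union): the 2 present regions are separate (no shared area or edge), so areas and boundary lengths simply add and each stays a separate island — boundary = 72.90 mm. So its perimeter = 72.90 mm. Layer 7 is larger (98.00 vs 72.90 mm).

layer 7 (z = 1.68 mm)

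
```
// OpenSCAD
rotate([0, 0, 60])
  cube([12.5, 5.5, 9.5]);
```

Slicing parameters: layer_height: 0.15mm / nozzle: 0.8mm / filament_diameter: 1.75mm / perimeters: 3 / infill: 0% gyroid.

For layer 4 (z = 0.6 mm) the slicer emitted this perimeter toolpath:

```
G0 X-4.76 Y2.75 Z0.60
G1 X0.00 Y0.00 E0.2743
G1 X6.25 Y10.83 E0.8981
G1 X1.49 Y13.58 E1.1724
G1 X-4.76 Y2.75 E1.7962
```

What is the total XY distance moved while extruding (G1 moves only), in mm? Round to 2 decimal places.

Sum the Euclidean lengths of each G1 segment: total = 36.00 mm.

36.00 mm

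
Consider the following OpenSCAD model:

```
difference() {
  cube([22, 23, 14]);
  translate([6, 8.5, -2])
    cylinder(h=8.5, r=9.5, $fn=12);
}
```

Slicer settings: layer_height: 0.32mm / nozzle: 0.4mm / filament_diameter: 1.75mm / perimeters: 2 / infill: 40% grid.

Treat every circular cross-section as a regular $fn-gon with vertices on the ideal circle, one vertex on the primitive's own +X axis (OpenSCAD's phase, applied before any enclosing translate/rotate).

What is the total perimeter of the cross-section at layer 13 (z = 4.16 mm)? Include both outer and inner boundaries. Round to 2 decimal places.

103.73 mm

At z = 4.16 mm: the cube is present — its section is the full 22×23 rectangle (perimeter 90.00 mm); the r=9.5 cylinder at (6, 8.5) contributes a regular 12-gon of circumradius 9.5 (perimeter = 2·12·9.500·sin(180°/12) = 59.01 mm); Subtracting the remaining from the first: starting from the 22×23 cube, the r=9.5 cylinder at (6, 8.5) partially overlaps it — only the 234.85 mm² overlap (of its 270.75 mm²) is removed, clipping the outline — boundary = 103.73 mm. Overall, the cross-section has 2 separate islands. Total boundary length (outer) = 103.73 mm.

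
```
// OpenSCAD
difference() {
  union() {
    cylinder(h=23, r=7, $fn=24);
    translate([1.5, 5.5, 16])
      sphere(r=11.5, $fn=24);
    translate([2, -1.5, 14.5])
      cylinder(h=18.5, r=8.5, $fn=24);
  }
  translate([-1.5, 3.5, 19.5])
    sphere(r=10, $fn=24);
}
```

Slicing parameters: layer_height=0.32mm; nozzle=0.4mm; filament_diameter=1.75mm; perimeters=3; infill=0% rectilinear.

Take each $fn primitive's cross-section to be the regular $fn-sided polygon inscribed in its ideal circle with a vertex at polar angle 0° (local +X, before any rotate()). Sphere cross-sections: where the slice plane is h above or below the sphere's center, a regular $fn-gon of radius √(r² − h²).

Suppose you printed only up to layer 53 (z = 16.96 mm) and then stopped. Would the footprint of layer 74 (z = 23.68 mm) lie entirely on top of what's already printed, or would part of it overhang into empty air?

Compare the two slices. At z = 16.96: the r=7 cylinder gives a regular 24-gon of circumradius 7 (constant along its height) (area = (24/2)·7.000²·sin(360°/24) = 152.19 mm²); the sphere at (1.5, 5.5): section is a regular 24-gon, circumradius = √(r²−h²) = √(11.5²−0.96²) = 11.460 (area = (24/2)·11.460²·sin(360°/24) = 407.88 mm²); the cylinder at (2, -1.5): section is a regular 24-gon, circumradius r=8.5 (area = (24/2)·8.500²·sin(360°/24) = 224.40 mm²); Taking the union: the regions partially overlap — summed areas 784.47 mm² minus the doubly-counted overlap 318.82 mm² gives 465.65 mm² — area = 465.65 mm²; the r=10 sphere at (-1.5, 3.5) slices to a regular 24-gon of circumradius 9.672 (√(r²−h²) with h=2.54 from center) (area = (24/2)·9.672²·sin(360°/24) = 290.55 mm²); After the difference (first − rest): starting from that combined region (465.65 mm²), the r=10 sphere at (-1.5, 3.5) partially overlaps it — only the 270.71 mm² overlap (of its 290.55 mm²) is removed, clipping the outline — area = 194.94 mm². At z = 23.68: the cylinder is not intersected at this z (z outside [0, 23]); the r=11.5 sphere at (1.5, 5.5) contributes a regular 24-gon of circumradius √(11.5²−7.68²) = 8.560 (area = (24/2)·8.560²·sin(360°/24) = 227.56 mm²); the cylinder at (2, -1.5): section is a regular 24-gon, circumradius r=8.5 (area = (24/2)·8.500²·sin(360°/24) = 224.40 mm²); Merging all regions: the regions partially overlap — summed areas 451.95 mm² minus the doubly-counted overlap 110.42 mm² gives 341.53 mm² — area = 341.53 mm²; the r=10 sphere at (-1.5, 3.5) slices to a regular 24-gon of circumradius 9.084 (√(r²−h²) with h=4.18 from center) (area = (24/2)·9.084²·sin(360°/24) = 256.32 mm²); After the difference (first − rest): starting from the result so far (341.53 mm²), the r=10 sphere at (-1.5, 3.5) partially overlaps it — only the 211.27 mm² overlap (of its 256.32 mm²) is removed, clipping the outline — area = 130.26 mm². Checking containment: at z = 23.68 the cross-section extends beyond the z = 16.96 cross-section by about 20.62 mm².

part overhangs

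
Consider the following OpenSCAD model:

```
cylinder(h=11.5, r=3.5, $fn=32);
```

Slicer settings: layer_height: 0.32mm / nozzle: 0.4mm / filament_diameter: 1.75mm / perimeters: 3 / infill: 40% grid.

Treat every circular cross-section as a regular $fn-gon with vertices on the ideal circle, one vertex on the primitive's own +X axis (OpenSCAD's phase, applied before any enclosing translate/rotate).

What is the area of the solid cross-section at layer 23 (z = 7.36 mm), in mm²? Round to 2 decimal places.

38.24 mm²

At z = 7.36 mm: the cylinder: section is a regular 32-gon, circumradius r=3.5 (area = (32/2)·3.500²·sin(360°/32) = 38.24 mm²). Overall, the cross-section is a single solid region. Net area = 38.24 mm².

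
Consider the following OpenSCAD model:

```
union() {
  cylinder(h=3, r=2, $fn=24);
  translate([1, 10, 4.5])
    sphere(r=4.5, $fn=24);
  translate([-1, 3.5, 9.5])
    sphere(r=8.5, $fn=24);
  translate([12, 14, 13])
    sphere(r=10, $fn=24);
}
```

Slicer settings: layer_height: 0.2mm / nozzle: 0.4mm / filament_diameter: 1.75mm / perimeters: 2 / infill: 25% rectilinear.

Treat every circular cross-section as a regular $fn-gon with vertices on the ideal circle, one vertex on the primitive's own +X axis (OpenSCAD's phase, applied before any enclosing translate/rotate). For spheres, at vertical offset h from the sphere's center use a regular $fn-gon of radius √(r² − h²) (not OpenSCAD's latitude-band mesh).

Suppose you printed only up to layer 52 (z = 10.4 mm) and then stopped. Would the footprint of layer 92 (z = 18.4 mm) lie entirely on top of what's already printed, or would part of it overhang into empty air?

Compare the two slices. At z = 10.4: the cylinder is absent (z outside [0, 3]); the sphere at (1, 10) is absent (|z−center|=5.900 > r=4.5); the sphere at (-1, 3.5): section is a regular 24-gon, circumradius = √(r²−h²) = √(8.5²−0.9²) = 8.452 (area = (24/2)·8.452²·sin(360°/24) = 221.88 mm²); the r=10 sphere at (12, 14) slices to a regular 24-gon of circumradius 9.656 (√(r²−h²) with h=2.6 from center) (area = (24/2)·9.656²·sin(360°/24) = 289.59 mm²); Taking the union: the regions partially overlap — summed areas 511.47 mm² minus the doubly-counted overlap 5.80 mm² gives 505.66 mm² — area = 505.66 mm². At z = 18.4: the cylinder is not intersected at this z (z outside [0, 3]); the sphere at (1, 10) does not reach this height (|z−center|=13.900 > r=4.5); the sphere at (-1, 3.5) is not intersected at this z (|z−center|=8.900 > r=8.5); the sphere at (12, 14): section is a regular 24-gon, circumradius = √(r²−h²) = √(10²−5.4²) = 8.417 (area = (24/2)·8.417²·sin(360°/24) = 220.02 mm²); Merging all regions: only the r=10 sphere at (12, 14) is present, so the union is just that shape — area = 220.02 mm². Checking containment: the cross-section at z = 18.4 is a subset of the cross-section at z = 10.4.

entirely on top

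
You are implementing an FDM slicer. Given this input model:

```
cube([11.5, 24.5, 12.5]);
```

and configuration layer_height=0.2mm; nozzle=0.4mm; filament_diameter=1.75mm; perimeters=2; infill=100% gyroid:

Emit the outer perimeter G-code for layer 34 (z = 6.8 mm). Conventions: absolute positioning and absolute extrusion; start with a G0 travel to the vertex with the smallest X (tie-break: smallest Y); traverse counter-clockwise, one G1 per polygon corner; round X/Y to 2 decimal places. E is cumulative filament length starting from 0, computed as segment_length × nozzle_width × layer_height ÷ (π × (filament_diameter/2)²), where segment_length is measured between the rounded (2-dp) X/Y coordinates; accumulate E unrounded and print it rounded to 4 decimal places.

At z = 6.8 mm: the 11.5×24.5 cube contributes its full rectangle. The outline is a single polygon with 4 vertices. Extrusion per mm of travel: 0.4 × 0.2 / (π × 0.875²) = 0.033260. Accumulating E over each segment gives final E = 2.3947.

G0 X0.00 Y0.00 Z6.80
G1 X11.50 Y0.00 E0.3825
G1 X11.50 Y24.50 E1.1974
G1 X0.00 Y24.50 E1.5799
G1 X0.00 Y0.00 E2.3947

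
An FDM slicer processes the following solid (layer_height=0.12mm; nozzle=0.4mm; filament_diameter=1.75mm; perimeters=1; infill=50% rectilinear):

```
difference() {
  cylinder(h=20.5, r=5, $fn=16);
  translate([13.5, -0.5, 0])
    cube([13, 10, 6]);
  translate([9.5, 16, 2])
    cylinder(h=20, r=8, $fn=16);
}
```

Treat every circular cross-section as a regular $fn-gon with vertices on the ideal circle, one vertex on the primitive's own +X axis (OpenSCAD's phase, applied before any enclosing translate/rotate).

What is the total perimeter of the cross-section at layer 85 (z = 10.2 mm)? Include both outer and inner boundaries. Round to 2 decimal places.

At z = 10.2 mm: the r=5 cylinder gives a regular 16-gon of circumradius 5 (constant along its height) (perimeter = 2·16·5.000·sin(180°/16) = 31.21 mm); the cube at (13.5, -0.5) is absent (z outside [0, 6]); the r=8 cylinder at (9.5, 16) gives a regular 16-gon of circumradius 8 (constant along its height) (perimeter = 2·16·8.000·sin(180°/16) = 49.94 mm); Subtracting the remaining from the first: starting from the r=5 cylinder, the r=8 cylinder at (9.5, 16) misses the remaining region (no effect) — boundary = 31.21 mm. Overall, the cross-section is a single solid region. Total boundary length (outer) = 31.21 mm.

31.21 mm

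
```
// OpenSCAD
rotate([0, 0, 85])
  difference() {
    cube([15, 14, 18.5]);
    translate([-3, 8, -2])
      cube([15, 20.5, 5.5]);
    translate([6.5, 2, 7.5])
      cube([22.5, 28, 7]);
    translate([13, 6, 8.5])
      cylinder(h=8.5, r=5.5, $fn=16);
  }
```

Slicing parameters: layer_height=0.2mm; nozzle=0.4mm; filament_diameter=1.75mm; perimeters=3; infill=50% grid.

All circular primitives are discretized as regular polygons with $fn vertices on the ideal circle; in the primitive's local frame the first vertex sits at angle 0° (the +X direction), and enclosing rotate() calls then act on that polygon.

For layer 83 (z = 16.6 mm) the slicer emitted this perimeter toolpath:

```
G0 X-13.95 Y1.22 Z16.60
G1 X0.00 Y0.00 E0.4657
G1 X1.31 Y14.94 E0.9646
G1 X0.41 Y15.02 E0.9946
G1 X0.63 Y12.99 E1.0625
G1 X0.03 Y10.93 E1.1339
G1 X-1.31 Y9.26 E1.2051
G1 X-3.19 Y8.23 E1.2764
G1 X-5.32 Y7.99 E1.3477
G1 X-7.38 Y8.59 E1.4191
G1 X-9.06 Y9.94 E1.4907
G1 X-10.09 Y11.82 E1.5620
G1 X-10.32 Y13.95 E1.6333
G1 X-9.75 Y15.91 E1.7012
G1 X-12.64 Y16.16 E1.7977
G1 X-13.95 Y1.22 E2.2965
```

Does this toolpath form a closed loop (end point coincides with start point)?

yes

Start point (G0): (-13.95, 1.22). End point (last G1): the path returns to the start — closed.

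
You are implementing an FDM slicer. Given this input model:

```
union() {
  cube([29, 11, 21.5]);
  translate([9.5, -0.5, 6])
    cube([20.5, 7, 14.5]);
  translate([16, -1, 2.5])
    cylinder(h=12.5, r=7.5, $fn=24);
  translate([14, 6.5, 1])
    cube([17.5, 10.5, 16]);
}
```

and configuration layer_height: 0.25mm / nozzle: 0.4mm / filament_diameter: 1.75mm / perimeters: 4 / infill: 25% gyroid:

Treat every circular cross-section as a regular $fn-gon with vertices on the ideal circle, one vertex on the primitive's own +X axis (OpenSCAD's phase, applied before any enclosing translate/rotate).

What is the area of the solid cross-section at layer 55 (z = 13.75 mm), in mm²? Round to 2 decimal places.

At z = 13.75 mm: the cube (footprint 29×11) is included at this height (area 319.00 mm²); the 20.5×7 cube at (9.5, -0.5) contributes its full rectangle (area 143.50 mm²); the cylinder at (16, -1): section is a regular 24-gon, circumradius r=7.5 (area = (24/2)·7.500²·sin(360°/24) = 174.70 mm²); the 17.5×10.5 cube at (14, 6.5) contributes its full rectangle (area 183.75 mm²); Merging all regions: the regions partially overlap — summed areas 820.95 mm² minus the doubly-counted overlap 273.68 mm² gives 547.27 mm² — area = 547.27 mm². Overall, the cross-section is a single solid region. Net area = 547.27 mm².

547.27 mm²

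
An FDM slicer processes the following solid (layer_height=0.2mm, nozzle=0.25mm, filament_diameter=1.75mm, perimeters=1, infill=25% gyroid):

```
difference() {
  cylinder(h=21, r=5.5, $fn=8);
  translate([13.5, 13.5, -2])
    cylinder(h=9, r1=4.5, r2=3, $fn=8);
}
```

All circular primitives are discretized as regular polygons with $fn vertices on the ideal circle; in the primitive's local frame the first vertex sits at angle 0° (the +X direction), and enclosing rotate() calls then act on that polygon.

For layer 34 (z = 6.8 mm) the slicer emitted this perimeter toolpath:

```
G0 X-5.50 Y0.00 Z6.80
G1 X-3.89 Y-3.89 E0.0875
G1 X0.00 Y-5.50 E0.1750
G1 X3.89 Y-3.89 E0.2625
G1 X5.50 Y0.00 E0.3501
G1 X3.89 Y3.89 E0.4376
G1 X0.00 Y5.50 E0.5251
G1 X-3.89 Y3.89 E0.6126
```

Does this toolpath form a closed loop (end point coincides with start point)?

no

Start point (G0): (-5.50, 0.00). End point (last G1): the path does not return to the start — open.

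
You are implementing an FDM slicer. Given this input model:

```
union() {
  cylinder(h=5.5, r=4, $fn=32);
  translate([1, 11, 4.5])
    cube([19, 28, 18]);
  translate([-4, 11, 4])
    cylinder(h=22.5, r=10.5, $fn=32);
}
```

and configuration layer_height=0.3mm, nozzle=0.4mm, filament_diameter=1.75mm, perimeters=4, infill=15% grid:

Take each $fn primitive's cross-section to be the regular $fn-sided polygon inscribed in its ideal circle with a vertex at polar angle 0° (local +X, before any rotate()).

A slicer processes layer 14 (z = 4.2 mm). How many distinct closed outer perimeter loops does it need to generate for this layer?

1

At z = 4.2 mm: the r=4 cylinder gives a regular 32-gon of circumradius 4 (constant along its height); the cube at (1, 11) is absent (z outside [4.5, 22.5]); the r=10.5 cylinder at (-4, 11) gives a regular 32-gon of circumradius 10.5 (constant along its height); Taking the union: the regions partially overlap (shared area 13.66 mm²), so overlapping operands fuse into one piece — 1 connected region. The result has 1 disconnected region.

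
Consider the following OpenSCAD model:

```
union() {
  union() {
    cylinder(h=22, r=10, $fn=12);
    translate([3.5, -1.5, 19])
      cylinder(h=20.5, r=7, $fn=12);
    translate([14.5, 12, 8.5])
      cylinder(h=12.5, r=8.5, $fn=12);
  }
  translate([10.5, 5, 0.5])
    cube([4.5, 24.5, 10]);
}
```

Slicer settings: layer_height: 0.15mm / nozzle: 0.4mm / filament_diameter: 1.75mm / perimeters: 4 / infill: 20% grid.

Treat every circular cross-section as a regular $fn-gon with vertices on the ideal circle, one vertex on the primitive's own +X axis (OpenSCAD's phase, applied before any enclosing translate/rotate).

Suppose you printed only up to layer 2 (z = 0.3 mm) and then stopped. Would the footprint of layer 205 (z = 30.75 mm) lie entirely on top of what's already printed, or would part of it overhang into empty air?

Compare the two slices. At z = 0.3: the r=10 cylinder gives a regular 12-gon of circumradius 10 (constant along its height) (area = (12/2)·10.000²·sin(360°/12) = 300.00 mm²); the cylinder at (3.5, -1.5) is absent (z outside [19, 39.5]); the cylinder at (14.5, 12) is absent (z outside [8.5, 21]); Combining (union): only the r=10 cylinder is present, so the union is just that shape — area = 300.00 mm²; the cube at (10.5, 5) does not reach this height (z outside [0.5, 10.5]); Taking the union: only the result so far is present, so the union is just that shape — area = 300.00 mm². At z = 30.75: the cylinder does not reach this height (z outside [0, 22]); the r=7 cylinder at (3.5, -1.5) contributes a regular 12-gon of circumradius 7 (area = (12/2)·7.000²·sin(360°/12) = 147.00 mm²); the cylinder at (14.5, 12) is not intersected at this z (z outside [8.5, 21]); Combining (union): only the r=7 cylinder at (3.5, -1.5) is present, so the union is just that shape — area = 147.00 mm²; the cube at (10.5, 5) is not intersected at this z (z outside [0.5, 10.5]); Merging all regions: only the result so far is present, so the union is just that shape — area = 147.00 mm². Checking containment: at z = 30.75 the cross-section extends beyond the z = 0.3 cross-section by about 6.57 mm².

part overhangs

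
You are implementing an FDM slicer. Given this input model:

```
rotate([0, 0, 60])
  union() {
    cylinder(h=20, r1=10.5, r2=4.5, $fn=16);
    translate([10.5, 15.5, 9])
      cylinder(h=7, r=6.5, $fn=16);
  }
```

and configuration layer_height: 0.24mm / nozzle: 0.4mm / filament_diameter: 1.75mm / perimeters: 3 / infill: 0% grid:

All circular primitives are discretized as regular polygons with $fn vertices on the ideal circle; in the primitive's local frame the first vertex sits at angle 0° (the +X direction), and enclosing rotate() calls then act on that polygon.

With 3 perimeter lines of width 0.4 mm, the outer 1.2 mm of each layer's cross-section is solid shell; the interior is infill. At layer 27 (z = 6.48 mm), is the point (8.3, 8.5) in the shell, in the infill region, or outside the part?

outside

At z = 6.48 mm: the cone: at t=0.324 of its height the radius interpolates to r₁+(r₂−r₁)t = 8.556, giving a regular 16-gon of that circumradius; the cylinder at (10.5, 15.5) does not reach this height (z outside [9, 16]); Combining (union): only the cone is present, so the union is just that shape — 1 connected region; (whole slice rotated 60° about Z — lengths, areas and connectivity unchanged). Overall, the cross-section is a single solid region. Undo the 60° rotation: the query point maps to (11.511, -2.938) in the un-rotated model frame. The nearest boundary edge runs (7.90, -3.27)→(8.56, 0.00); distance from the point to it = 3.47 mm. The point is not inside any of the regions above, so it lies outside the cross-section (3.47 mm from the nearest boundary).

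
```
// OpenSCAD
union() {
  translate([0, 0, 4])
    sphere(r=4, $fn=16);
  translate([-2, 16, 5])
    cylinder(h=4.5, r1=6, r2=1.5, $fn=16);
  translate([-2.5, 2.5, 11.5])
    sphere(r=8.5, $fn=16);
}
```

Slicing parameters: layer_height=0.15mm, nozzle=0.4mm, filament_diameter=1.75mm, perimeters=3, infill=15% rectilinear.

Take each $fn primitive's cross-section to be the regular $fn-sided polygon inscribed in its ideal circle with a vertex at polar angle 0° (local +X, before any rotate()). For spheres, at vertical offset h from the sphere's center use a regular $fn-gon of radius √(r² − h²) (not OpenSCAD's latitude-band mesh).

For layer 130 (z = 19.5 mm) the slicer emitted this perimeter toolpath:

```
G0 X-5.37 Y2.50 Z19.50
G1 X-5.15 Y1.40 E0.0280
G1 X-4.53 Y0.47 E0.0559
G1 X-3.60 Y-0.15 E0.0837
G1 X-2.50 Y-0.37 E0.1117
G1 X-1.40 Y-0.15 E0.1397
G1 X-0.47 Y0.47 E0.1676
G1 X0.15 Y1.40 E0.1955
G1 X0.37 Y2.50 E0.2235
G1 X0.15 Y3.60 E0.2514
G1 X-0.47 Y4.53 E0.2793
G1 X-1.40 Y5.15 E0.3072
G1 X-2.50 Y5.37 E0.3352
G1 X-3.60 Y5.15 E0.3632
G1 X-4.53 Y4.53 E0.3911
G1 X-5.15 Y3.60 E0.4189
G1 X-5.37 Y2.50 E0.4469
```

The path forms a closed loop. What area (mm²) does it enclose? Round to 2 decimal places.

25.21 mm²

Apply the shoelace formula to the sequence of (X, Y) vertices; enclosed area = 25.21 mm².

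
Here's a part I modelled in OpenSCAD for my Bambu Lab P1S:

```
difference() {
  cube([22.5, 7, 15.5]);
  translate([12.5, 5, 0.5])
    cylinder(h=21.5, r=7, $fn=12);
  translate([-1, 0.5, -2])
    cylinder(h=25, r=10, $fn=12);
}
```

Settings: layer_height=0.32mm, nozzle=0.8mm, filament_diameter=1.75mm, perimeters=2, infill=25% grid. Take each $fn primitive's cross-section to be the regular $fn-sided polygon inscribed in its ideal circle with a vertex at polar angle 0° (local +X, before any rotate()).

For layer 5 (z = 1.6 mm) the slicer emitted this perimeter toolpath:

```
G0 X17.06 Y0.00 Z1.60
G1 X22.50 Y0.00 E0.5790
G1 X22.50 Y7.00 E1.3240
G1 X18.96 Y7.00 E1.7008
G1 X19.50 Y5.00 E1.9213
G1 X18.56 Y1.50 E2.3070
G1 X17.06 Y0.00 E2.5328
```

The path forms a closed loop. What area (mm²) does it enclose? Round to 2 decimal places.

Apply the shoelace formula to the sequence of (X, Y) vertices; enclosed area = 25.72 mm².

25.72 mm²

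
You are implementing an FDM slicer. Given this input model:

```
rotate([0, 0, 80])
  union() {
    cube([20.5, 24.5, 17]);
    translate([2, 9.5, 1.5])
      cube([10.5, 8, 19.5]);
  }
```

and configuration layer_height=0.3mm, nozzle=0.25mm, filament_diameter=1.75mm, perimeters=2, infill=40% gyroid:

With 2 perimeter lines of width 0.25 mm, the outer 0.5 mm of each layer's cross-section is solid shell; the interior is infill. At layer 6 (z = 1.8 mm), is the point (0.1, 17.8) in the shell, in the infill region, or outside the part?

At z = 1.8 mm: the 20.5×24.5 cube contributes its full rectangle; the cube at (2, 9.5) is present — its section is the full 10.5×8 rectangle; Merging all regions: the 10.5×8 cube at (2, 9.5) lies entirely inside the 20.5×24.5 cube, so the union is just the 20.5×24.5 cube — 1 connected region; (rotated 80° about Z; rotation is an isometry so areas/perimeters/island counts are preserved). Overall, the cross-section is a single solid region. Undo the 80° rotation: the query point maps to (17.547, 2.992) in the un-rotated model frame. The nearest boundary edge runs (20.50, 24.50)→(20.50, 0.00); distance from the point to it = 2.95 mm. The point is inside the cross-section and 2.95 mm from the nearest boundary — more than the 0.5 mm shell width (2 × 0.25), so it's in the infill interior.

infill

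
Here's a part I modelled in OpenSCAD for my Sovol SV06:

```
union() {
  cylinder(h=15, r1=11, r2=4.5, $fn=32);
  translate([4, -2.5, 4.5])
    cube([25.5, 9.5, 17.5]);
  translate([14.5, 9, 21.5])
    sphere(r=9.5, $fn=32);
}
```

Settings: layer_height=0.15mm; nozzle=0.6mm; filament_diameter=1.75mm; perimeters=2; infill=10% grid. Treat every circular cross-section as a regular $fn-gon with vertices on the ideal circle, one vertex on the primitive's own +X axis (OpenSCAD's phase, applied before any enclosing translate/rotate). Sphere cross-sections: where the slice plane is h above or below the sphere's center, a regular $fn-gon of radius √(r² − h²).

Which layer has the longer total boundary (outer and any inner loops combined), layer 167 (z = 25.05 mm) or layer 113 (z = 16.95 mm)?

layer 113 (z = 16.95 mm)

Layer 167 (z = 25.05): the cone is not intersected at this z (z outside [0, 15]); the cube at (4, -2.5) does not reach this height (z outside [4.5, 22]); the sphere at (14.5, 9): section is a regular 32-gon, circumradius = √(r²−h²) = √(9.5²−3.55²) = 8.812 (perimeter = 2·32·8.812·sin(180°/32) = 55.28 mm); Taking the union: only the r=9.5 sphere at (14.5, 9) is present, so the union is just that shape — boundary = 55.28 mm. So its perimeter = 55.28 mm. Layer 113 (z = 16.95): the cone is absent (z outside [0, 15]); the cube at (4, -2.5) (footprint 25.5×9.5) is included at this height (perimeter 70.00 mm); the r=9.5 sphere at (14.5, 9) contributes a regular 32-gon of circumradius √(9.5²−4.55²) = 8.340 (perimeter = 2·32·8.340·sin(180°/32) = 52.31 mm); Taking the union: the regions partially overlap (shared area 75.61 mm²), so the edge portions inside another operand are dropped and the merged outline is re-measured after clipping — boundary = 84.07 mm. So its perimeter = 84.07 mm. Layer 113 is larger (84.07 vs 55.28 mm).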